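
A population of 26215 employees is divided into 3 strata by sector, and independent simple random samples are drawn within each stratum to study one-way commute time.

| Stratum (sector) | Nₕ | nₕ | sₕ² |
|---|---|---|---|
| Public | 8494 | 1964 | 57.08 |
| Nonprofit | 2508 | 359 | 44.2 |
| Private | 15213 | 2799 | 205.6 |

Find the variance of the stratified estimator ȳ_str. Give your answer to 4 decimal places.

0.0235

Var(ȳ_str) = Σₕ Wₕ²(1 − fₕ)sₕ²/nₕ with Wₕ = Nₕ/N, N = 26215.
Public: Wₕ = 0.32401297; term = 0.32401297²·(1 − 0.23122204)·57.08/1964 = 0.0023456769.
Nonprofit: Wₕ = 0.09567042; term = 0.09567042²·(1 − 0.14314195)·44.2/359 = 9.6558841 × 10^-4.
Private: Wₕ = 0.58031661; term = 0.58031661²·(1 − 0.18398738)·205.6/2799 = 0.020185852.
Sum = 0.023497117.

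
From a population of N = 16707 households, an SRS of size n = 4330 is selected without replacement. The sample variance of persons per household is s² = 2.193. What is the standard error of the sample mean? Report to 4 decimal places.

0.0194

Under SRS without replacement, Var(ȳ) = (1 − f)·s²/n with f = n/N = 4330/16707 = 0.25917280.
Var(ȳ) = (1 − 0.25917280)·2.193/4330 = 0.74082720·5.0646651 × 10^-4 = 3.7520417 × 10^-4.
SE(ȳ) = √(3.7520417 × 10^-4) = 0.0194.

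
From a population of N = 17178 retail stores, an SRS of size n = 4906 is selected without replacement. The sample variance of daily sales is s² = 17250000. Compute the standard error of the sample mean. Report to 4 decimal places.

50.1190

Under SRS without replacement, Var(ȳ) = (1 − f)·s²/n with f = n/N = 4906/17178 = 0.28559786.
Var(ȳ) = (1 − 0.28559786)·17250000/4906 = 0.71440214·3516.1027 = 2511.9113.
SE(ȳ) = √(2511.9113) = 50.1190.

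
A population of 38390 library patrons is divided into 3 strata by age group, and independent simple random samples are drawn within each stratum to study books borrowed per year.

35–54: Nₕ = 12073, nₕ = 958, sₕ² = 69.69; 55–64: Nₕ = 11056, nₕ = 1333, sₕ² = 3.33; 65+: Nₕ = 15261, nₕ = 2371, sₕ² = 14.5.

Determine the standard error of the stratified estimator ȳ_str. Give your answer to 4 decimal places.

Var(ȳ_str) = Σₕ Wₕ²(1 − fₕ)sₕ²/nₕ with Wₕ = Nₕ/N, N = 38390.
35–54: Wₕ = 0.31448294; term = 0.31448294²·(1 − 0.07935062)·69.69/958 = 0.0066235893.
55–64: Wₕ = 0.28799166; term = 0.28799166²·(1 − 0.12056802)·3.33/1333 = 1.8221166 × 10^-4.
65+: Wₕ = 0.39752540; term = 0.39752540²·(1 − 0.15536334)·14.5/2371 = 8.1627432 × 10^-4.
Sum = 0.0076220753.
SE = √(0.0076220753) = 0.0873.

0.0873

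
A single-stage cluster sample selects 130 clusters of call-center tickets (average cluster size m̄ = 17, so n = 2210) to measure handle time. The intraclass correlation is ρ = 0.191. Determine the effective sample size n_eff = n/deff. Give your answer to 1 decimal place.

544.9

deff = 1 + (17 − 1)·0.191 = 1 + 3.056 = 4.056.
n_eff = 2210 / 4.056 = 544.9.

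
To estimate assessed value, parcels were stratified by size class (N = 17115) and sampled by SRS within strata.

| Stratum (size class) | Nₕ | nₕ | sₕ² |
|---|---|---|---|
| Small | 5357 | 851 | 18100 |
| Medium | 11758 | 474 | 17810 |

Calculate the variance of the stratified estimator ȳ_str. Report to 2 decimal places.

18.77

Var(ȳ_str) = Σₕ Wₕ²(1 − fₕ)sₕ²/nₕ with Wₕ = Nₕ/N, N = 17115.
Small: Wₕ = 0.31300029; term = 0.31300029²·(1 − 0.15885757)·18100/851 = 1.7527018.
Medium: Wₕ = 0.68699971; term = 0.68699971²·(1 − 0.04031298)·17810/474 = 17.018775.
Sum = 18.771477.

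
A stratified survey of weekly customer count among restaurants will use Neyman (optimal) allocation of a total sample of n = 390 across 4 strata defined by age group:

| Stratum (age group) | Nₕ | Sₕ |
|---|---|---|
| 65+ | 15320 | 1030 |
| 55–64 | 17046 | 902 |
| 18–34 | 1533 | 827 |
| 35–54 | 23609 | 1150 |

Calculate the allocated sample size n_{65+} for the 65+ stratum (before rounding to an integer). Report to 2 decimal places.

Neyman allocation: nₕ = n·NₕSₕ / Σⱼ NⱼSⱼ.
Σ NⱼSⱼ = 15320·1030 + 17046·902 + 1533·827 + 23609·1150 = 5.9573233 × 10^7.
n_{65+} = 390·15320·1030 / (5.9573233 × 10^7) = 103.30.

103.30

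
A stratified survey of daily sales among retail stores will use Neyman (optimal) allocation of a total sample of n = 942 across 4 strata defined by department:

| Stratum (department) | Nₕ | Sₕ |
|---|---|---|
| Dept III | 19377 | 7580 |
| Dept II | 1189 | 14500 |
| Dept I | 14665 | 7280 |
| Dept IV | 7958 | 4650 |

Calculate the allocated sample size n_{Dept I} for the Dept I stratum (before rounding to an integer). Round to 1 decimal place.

326.6

Neyman allocation: nₕ = n·NₕSₕ / Σⱼ NⱼSⱼ.
Σ NⱼSⱼ = 19377·7580 + 1189·14500 + 14665·7280 + 7958·4650 = 3.0788406 × 10^8.
n_{Dept I} = 942·14665·7280 / (3.0788406 × 10^8) = 326.6.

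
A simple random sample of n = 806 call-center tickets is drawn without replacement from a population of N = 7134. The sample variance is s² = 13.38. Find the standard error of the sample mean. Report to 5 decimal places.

0.12135

Under SRS without replacement, Var(ȳ) = (1 − f)·s²/n with f = n/N = 806/7134 = 0.11298010.
Var(ȳ) = (1 − 0.11298010)·13.38/806 = 0.88701990·0.016600496 = 0.014724971.
SE(ȳ) = √(0.014724971) = 0.12135.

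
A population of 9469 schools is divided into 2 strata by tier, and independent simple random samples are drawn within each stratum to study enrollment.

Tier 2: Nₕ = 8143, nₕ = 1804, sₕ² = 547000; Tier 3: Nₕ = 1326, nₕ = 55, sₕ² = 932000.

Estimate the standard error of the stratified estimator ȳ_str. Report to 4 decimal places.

22.2054

Var(ȳ_str) = Σₕ Wₕ²(1 − fₕ)sₕ²/nₕ with Wₕ = Nₕ/N, N = 9469.
Tier 2: Wₕ = 0.85996409; term = 0.85996409²·(1 − 0.22153997)·547000/1804 = 174.56121.
Tier 3: Wₕ = 0.14003591; term = 0.14003591²·(1 − 0.04147813)·932000/55 = 318.51806.
Sum = 493.07927.
SE = √(493.07927) = 22.2054.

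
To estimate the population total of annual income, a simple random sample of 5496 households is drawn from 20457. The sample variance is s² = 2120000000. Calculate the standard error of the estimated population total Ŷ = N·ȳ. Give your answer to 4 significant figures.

1.087 × 10^7

Var(Ŷ) = N²·Var(ȳ) = N²·(1 − n/N)·s²/n.
f = 5496/20457 = 0.26866109; Var(ȳ) = 0.73133891·2120000000/5496 = 282103.07.
Var(Ŷ) = 20457² · 282103.07 = 1.1805699 × 10^14.
SE(Ŷ) = √(1.1805699 × 10^14) = 1.087 × 10^7.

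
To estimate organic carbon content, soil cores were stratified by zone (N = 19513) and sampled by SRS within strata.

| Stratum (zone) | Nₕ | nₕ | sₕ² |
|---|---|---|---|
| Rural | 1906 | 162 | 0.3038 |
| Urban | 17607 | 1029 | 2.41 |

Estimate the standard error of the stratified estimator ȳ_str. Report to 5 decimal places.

Var(ȳ_str) = Σₕ Wₕ²(1 − fₕ)sₕ²/nₕ with Wₕ = Nₕ/N, N = 19513.
Rural: Wₕ = 0.09767847; term = 0.09767847²·(1 − 0.08499475)·0.3038/162 = 1.637171 × 10^-5.
Urban: Wₕ = 0.90232153; term = 0.90232153²·(1 − 0.05844266)·2.41/1029 = 0.0017954408.
Sum = 0.0018118125.
SE = √(0.0018118125) = 0.04257.

0.04257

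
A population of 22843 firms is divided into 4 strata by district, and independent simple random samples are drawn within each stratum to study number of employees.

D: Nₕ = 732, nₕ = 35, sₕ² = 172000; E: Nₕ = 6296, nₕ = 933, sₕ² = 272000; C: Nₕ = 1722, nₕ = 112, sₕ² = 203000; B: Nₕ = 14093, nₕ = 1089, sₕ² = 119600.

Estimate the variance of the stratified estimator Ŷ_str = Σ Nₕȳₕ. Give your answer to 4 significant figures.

3.750 × 10^10

Var(Ŷ_str) = Σₕ Nₕ²(1 − fₕ)sₕ²/nₕ.
D: 732²·(1 − 35/732)·172000/35 = 2.5072882 × 10^9.
E: 6296²·(1 − 933/6296)·272000/933 = 9.8437319 × 10^9.
C: 1722²·(1 − 112/1722)·203000/112 = 5.0250112 × 10^9.
B: 14093²·(1 − 1089/14093)·119600/1089 = 2.0127216 × 10^10.
Sum = 3.7503247 × 10^10.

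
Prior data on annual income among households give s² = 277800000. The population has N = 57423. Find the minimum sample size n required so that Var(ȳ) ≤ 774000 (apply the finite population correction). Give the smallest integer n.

357

Without fpc, n₀ = s²/D = 277800000/774000 = 358.9147.
With fpc, (1 − n/N)·s²/n ≤ D requires n ≥ n₀/(1 + n₀/N) = 358.9147/(1 + 358.9147/57423) = 356.6853.
Rounding up, n = 357.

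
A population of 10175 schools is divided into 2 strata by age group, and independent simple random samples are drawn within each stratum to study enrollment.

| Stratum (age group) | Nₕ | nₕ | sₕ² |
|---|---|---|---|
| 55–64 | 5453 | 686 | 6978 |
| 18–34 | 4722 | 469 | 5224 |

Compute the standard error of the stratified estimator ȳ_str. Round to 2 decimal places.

2.17

Var(ȳ_str) = Σₕ Wₕ²(1 − fₕ)sₕ²/nₕ with Wₕ = Nₕ/N, N = 10175.
55–64: Wₕ = 0.53592138; term = 0.53592138²·(1 − 0.12580231)·6978/686 = 2.5539869.
18–34: Wₕ = 0.46407862; term = 0.46407862²·(1 − 0.09932232)·5224/469 = 2.1606422.
Sum = 4.7146291.
SE = √(4.7146291) = 2.17.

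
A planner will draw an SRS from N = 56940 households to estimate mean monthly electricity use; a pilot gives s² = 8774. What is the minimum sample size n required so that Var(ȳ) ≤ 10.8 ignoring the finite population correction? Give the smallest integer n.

813

Without fpc, n₀ = s²/D = 8774/10.8 = 812.4074.
Rounding up, n = 813.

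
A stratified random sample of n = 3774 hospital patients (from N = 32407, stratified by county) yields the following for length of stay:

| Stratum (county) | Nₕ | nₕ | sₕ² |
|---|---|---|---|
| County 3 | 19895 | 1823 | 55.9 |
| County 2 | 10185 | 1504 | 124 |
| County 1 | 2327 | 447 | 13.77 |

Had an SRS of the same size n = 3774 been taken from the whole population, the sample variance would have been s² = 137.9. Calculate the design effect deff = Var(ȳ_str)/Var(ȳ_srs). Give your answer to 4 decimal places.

Var(ȳ_str) = Σ Wₕ²(1−fₕ)sₕ²/nₕ with Wₕ = Nₕ/32407:
  County 3: (19895/32407)²·(1−1823/19895)·55.9/1823 = 0.010497784
  County 2: (10185/32407)²·(1−1504/10185)·124/1504 = 0.0069410789
  County 1: (2327/32407)²·(1−447/2327)·13.77/447 = 1.2832255 × 10^-4
  → Var(ȳ_str) = 0.017567185.
Var(ȳ_srs) = (1 − 3774/32407)·137.9/3774 = 0.032284227.
deff = 0.017567185 / 0.032284227 = 0.5441.

0.5441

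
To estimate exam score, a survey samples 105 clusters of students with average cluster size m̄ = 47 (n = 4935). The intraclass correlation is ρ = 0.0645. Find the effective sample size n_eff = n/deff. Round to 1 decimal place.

deff = 1 + (47 − 1)·0.0645 = 1 + 2.967 = 3.967.
n_eff = 4935 / 3.967 = 1244.0.

1244.0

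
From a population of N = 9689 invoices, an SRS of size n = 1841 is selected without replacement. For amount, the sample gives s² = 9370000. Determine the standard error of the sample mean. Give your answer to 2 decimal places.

Under SRS without replacement, Var(ȳ) = (1 − f)·s²/n with f = n/N = 1841/9689 = 0.19000929.
Var(ȳ) = (1 − 0.19000929)·9370000/1841 = 0.80999071·5089.6252 = 4122.5491.
SE(ȳ) = √(4122.5491) = 64.21.

64.21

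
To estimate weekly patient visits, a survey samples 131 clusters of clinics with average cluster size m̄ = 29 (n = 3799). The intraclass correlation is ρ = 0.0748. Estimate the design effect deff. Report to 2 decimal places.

3.09

deff = 1 + (29 − 1)·0.0748 = 1 + 2.0944 = 3.0944.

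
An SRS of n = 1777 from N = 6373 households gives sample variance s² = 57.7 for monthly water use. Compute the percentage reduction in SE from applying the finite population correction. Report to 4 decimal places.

15.0784

f = n/N = 1777/6373 = 0.27883257.
SE_no-fpc = √(s²/n) = 0.1801956; SE_fpc = √((1−f)s²/n) = 0.15302495.
Ratio = √(1−f) = 0.84921577. Reduction = 100·(1 − 0.84921577) = 15.0784%.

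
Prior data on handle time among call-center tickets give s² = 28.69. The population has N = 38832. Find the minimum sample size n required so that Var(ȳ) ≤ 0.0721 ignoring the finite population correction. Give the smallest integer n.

Without fpc, n₀ = s²/D = 28.69/0.0721 = 397.9196.
Rounding up, n = 398.

398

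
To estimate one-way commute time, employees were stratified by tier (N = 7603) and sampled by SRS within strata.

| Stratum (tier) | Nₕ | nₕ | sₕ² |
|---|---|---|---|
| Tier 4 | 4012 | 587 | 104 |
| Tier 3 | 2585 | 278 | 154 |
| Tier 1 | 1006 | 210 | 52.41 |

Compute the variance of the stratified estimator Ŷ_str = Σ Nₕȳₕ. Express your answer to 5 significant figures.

5.9380 × 10^6

Var(Ŷ_str) = Σₕ Nₕ²(1 − fₕ)sₕ²/nₕ.
Tier 4: 4012²·(1 − 587/4012)·104/587 = 2.434539 × 10^6.
Tier 3: 2585²·(1 − 278/2585)·154/278 = 3.3035742 × 10^6.
Tier 1: 1006²·(1 − 210/1006)·52.41/210 = 199850.81.
Sum = 5.937964 × 10^6.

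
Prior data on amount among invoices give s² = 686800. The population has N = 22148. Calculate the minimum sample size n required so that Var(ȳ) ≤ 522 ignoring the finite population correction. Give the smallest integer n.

Without fpc, n₀ = s²/D = 686800/522 = 1315.7088.
Rounding up, n = 1316.

1316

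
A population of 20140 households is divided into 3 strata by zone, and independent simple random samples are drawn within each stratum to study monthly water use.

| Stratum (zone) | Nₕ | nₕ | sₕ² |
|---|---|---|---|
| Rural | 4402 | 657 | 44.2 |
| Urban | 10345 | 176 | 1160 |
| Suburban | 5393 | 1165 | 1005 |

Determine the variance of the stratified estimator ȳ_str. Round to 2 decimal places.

Var(ȳ_str) = Σₕ Wₕ²(1 − fₕ)sₕ²/nₕ with Wₕ = Nₕ/N, N = 20140.
Rural: Wₕ = 0.21857001; term = 0.21857001²·(1 − 0.14925034)·44.2/657 = 0.0027342601.
Urban: Wₕ = 0.51365442; term = 0.51365442²·(1 − 0.01701305)·1160/176 = 1.7093663.
Suburban: Wₕ = 0.26777557; term = 0.26777557²·(1 − 0.21602077)·1005/1165 = 0.048493843.
Sum = 1.7605944.

1.76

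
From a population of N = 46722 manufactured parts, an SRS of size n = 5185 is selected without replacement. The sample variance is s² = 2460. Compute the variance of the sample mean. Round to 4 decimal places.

0.4218

Under SRS without replacement, Var(ȳ) = (1 − f)·s²/n with f = n/N = 5185/46722 = 0.11097556.
Var(ȳ) = (1 − 0.11097556)·2460/5185 = 0.88902444·0.47444552 = 0.42179366.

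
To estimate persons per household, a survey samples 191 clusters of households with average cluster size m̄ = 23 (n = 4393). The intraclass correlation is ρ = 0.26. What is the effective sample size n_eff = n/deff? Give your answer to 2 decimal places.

deff = 1 + (23 − 1)·0.26 = 1 + 5.72 = 6.72.
n_eff = 4393 / 6.72 = 653.72.

653.72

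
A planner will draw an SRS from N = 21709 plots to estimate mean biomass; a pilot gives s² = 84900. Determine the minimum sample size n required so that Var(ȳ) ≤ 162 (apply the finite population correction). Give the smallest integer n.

Without fpc, n₀ = s²/D = 84900/162 = 524.0741.
With fpc, (1 − n/N)·s²/n ≤ D requires n ≥ n₀/(1 + n₀/N) = 524.0741/(1 + 524.0741/21709) = 511.7207.
Rounding up, n = 512.

512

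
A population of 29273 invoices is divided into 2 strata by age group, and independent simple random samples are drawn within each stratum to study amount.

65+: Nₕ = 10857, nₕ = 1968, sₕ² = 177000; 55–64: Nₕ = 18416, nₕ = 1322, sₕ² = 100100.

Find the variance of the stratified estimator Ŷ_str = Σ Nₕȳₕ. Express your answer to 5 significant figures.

Var(Ŷ_str) = Σₕ Nₕ²(1 − fₕ)sₕ²/nₕ.
65+: 10857²·(1 − 1968/10857)·177000/1968 = 8.6798239 × 10^9.
55–64: 18416²·(1 − 1322/18416)·100100/1322 = 2.3836453 × 10^10.
Sum = 3.2516277 × 10^10.

3.2516 × 10^10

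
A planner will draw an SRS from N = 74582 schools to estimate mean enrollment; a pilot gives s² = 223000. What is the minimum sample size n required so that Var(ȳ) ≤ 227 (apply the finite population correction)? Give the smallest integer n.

970

Without fpc, n₀ = s²/D = 223000/227 = 982.3789.
With fpc, (1 − n/N)·s²/n ≤ D requires n ≥ n₀/(1 + n₀/N) = 982.3789/(1 + 982.3789/74582) = 969.6074.
Rounding up, n = 970.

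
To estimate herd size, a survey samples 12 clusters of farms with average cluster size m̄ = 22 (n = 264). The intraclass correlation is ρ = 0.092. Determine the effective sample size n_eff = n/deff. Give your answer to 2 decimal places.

deff = 1 + (22 − 1)·0.092 = 1 + 1.932 = 2.932.
n_eff = 264 / 2.932 = 90.04.

90.04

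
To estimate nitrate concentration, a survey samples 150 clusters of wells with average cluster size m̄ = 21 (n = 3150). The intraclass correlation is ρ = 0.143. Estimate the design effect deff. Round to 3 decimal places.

3.860

deff = 1 + (21 − 1)·0.143 = 1 + 2.86 = 3.86.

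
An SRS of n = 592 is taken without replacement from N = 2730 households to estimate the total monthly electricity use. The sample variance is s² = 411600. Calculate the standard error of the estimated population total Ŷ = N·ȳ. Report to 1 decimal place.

63703.3

Var(Ŷ) = N²·Var(ȳ) = N²·(1 − n/N)·s²/n.
f = 592/2730 = 0.21684982; Var(ȳ) = 0.78315018·411600/592 = 544.50104.
Var(Ŷ) = 2730² · 544.50104 = 4.0581118 × 10^9.
SE(Ŷ) = √(4.0581118 × 10^9) = 63703.3.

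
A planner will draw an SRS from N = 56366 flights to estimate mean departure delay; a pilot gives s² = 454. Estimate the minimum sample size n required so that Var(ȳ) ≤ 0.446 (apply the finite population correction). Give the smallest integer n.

1000

Without fpc, n₀ = s²/D = 454/0.446 = 1017.9372.
With fpc, (1 − n/N)·s²/n ≤ D requires n ≥ n₀/(1 + n₀/N) = 1017.9372/(1 + 1017.9372/56366) = 999.8799.
Rounding up, n = 1000.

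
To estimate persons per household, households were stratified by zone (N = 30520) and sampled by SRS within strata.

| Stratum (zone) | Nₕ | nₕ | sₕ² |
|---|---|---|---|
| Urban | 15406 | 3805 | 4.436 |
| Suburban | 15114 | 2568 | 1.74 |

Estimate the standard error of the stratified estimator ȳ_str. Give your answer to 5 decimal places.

0.01902

Var(ȳ_str) = Σₕ Wₕ²(1 − fₕ)sₕ²/nₕ with Wₕ = Nₕ/N, N = 30520.
Urban: Wₕ = 0.50478375; term = 0.50478375²·(1 − 0.24698170)·4.436/3805 = 2.2369338 × 10^-4.
Suburban: Wₕ = 0.49521625; term = 0.49521625²·(1 − 0.16990869)·1.74/2568 = 1.3793354 × 10^-4.
Sum = 3.6162692 × 10^-4.
SE = √(3.6162692 × 10^-4) = 0.01902.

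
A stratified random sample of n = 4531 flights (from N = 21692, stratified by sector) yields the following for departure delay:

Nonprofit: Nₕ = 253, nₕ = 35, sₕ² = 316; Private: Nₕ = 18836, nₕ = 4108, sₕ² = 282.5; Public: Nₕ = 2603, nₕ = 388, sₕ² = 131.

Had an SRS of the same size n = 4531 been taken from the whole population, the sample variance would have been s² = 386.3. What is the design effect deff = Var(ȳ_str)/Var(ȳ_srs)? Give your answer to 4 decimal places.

0.6781

Var(ȳ_str) = Σ Wₕ²(1−fₕ)sₕ²/nₕ with Wₕ = Nₕ/21692:
  Nonprofit: (253/21692)²·(1−35/253)·316/35 = 0.0010582709
  Private: (18836/21692)²·(1−4108/18836)·282.5/4108 = 0.040543504
  Public: (2603/21692)²·(1−388/2603)·131/388 = 0.0041370263
  → Var(ȳ_str) = 0.045738801.
Var(ȳ_srs) = (1 − 4531/21692)·386.3/4531 = 0.067448709.
deff = 0.045738801 / 0.067448709 = 0.6781.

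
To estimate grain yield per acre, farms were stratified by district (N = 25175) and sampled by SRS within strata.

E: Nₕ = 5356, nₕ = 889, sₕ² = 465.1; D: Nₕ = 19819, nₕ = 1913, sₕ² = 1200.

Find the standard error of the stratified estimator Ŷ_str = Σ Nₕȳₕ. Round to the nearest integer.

15334

Var(Ŷ_str) = Σₕ Nₕ²(1 − fₕ)sₕ²/nₕ.
E: 5356²·(1 − 889/5356)·465.1/889 = 1.2517024 × 10^7.
D: 19819²·(1 − 1913/19819)·1200/1913 = 2.2261099 × 10^8.
Sum = 2.3512801 × 10^8.
SE = √(2.3512801 × 10^8) = 15334.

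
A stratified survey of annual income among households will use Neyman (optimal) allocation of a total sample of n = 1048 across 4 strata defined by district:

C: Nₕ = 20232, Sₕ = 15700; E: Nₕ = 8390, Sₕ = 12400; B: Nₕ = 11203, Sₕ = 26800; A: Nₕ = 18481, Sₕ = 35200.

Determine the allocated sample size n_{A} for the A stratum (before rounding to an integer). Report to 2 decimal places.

496.74

Neyman allocation: nₕ = n·NₕSₕ / Σⱼ NⱼSⱼ.
Σ NⱼSⱼ = 20232·15700 + 8390·12400 + 11203·26800 + 18481·35200 = 1.37245 × 10^9.
n_{A} = 1048·18481·35200 / (1.37245 × 10^9) = 496.74.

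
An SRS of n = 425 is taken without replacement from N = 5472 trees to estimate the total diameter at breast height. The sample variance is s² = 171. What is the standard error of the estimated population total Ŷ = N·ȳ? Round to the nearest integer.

3333

Var(Ŷ) = N²·Var(ȳ) = N²·(1 − n/N)·s²/n.
f = 425/5472 = 0.07766813; Var(ȳ) = 0.92233187·171/425 = 0.37110294.
Var(Ŷ) = 5472² · 0.37110294 = 1.1111855 × 10^7.
SE(Ŷ) = √(1.1111855 × 10^7) = 3333.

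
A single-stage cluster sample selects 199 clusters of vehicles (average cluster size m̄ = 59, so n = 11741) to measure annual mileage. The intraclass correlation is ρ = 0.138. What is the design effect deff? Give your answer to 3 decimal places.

deff = 1 + (59 − 1)·0.138 = 1 + 8.004 = 9.004.

9.004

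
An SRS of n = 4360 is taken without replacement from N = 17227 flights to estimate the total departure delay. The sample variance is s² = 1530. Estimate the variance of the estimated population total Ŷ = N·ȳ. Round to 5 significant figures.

7.7784 × 10^7

Var(Ŷ) = N²·Var(ȳ) = N²·(1 − n/N)·s²/n.
f = 4360/17227 = 0.25309108; Var(ȳ) = 0.74690892·1530/4360 = 0.26210336.
Var(Ŷ) = 17227² · 0.26210336 = 7.7784291 × 10^7.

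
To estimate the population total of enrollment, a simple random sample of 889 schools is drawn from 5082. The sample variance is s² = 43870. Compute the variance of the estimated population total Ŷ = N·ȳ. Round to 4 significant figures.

1.052 × 10^9

Var(Ŷ) = N²·Var(ȳ) = N²·(1 − n/N)·s²/n.
f = 889/5082 = 0.17493113; Var(ȳ) = 0.82506887·43870/889 = 40.715153.
Var(Ŷ) = 5082² · 40.715153 = 1.051539 × 10^9.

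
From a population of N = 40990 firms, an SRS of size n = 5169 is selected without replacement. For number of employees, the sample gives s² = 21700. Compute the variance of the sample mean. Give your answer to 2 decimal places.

Under SRS without replacement, Var(ȳ) = (1 − f)·s²/n with f = n/N = 5169/40990 = 0.12610393.
Var(ȳ) = (1 − 0.12610393)·21700/5169 = 0.87389607·4.1981041 = 3.6687067.

3.67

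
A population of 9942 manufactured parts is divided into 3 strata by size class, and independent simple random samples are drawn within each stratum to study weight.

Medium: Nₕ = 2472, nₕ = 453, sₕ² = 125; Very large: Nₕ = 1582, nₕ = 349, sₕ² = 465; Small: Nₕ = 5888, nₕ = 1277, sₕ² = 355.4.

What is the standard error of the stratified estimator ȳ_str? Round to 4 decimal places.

Var(ȳ_str) = Σₕ Wₕ²(1 − fₕ)sₕ²/nₕ with Wₕ = Nₕ/N, N = 9942.
Medium: Wₕ = 0.24864212; term = 0.24864212²·(1 − 0.18325243)·125/453 = 0.013933142.
Very large: Wₕ = 0.15912291; term = 0.15912291²·(1 − 0.22060683)·465/349 = 0.02629357.
Small: Wₕ = 0.59223496; term = 0.59223496²·(1 − 0.21688179)·355.4/1277 = 0.076443741.
Sum = 0.11667045.
SE = √(0.11667045) = 0.3416.

0.3416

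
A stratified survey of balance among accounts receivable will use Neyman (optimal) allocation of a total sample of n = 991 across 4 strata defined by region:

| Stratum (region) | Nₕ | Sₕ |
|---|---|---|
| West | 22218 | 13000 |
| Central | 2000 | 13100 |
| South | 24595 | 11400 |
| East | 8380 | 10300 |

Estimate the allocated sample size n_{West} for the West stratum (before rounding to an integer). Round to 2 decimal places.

419.86

Neyman allocation: nₕ = n·NₕSₕ / Σⱼ NⱼSⱼ.
Σ NⱼSⱼ = 22218·13000 + 2000·13100 + 24595·11400 + 8380·10300 = 6.81731 × 10^8.
n_{West} = 991·22218·13000 / (6.81731 × 10^8) = 419.86.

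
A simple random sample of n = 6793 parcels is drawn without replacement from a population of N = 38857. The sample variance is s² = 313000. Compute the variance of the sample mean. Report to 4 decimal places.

38.0217

Under SRS without replacement, Var(ȳ) = (1 − f)·s²/n with f = n/N = 6793/38857 = 0.17482050.
Var(ȳ) = (1 − 0.17482050)·313000/6793 = 0.82517950·46.076844 = 38.021667.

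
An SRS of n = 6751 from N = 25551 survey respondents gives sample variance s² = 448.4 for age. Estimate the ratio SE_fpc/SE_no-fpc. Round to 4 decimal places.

f = n/N = 6751/25551 = 0.26421666.
SE_no-fpc = √(s²/n) = 0.25772037; SE_fpc = √((1−f)s²/n) = 0.2210669.
Ratio = √(1−f) = 0.85777814.

0.8578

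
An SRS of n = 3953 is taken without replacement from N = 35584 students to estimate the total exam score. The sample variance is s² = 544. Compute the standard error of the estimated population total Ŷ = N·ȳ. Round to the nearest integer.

12446

Var(Ŷ) = N²·Var(ȳ) = N²·(1 − n/N)·s²/n.
f = 3953/35584 = 0.11108925; Var(ȳ) = 0.88891075·544/3953 = 0.12232923.
Var(Ŷ) = 35584² · 0.12232923 = 1.5489585 × 10^8.
SE(Ŷ) = √(1.5489585 × 10^8) = 12446.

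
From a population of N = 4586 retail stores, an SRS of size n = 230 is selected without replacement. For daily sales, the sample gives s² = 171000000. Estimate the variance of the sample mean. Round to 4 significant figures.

Under SRS without replacement, Var(ȳ) = (1 − f)·s²/n with f = n/N = 230/4586 = 0.05015264.
Var(ȳ) = (1 − 0.05015264)·171000000/230 = 0.94984736·743478.26 = 706190.86.

706200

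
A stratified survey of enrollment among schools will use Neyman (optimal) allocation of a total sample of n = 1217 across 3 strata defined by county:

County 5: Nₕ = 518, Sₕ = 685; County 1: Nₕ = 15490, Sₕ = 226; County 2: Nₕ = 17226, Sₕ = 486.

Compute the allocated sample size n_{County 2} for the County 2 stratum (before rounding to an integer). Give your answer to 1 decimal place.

833.3

Neyman allocation: nₕ = n·NₕSₕ / Σⱼ NⱼSⱼ.
Σ NⱼSⱼ = 518·685 + 15490·226 + 17226·486 = 1.2227406 × 10^7.
n_{County 2} = 1217·17226·486 / (1.2227406 × 10^7) = 833.3.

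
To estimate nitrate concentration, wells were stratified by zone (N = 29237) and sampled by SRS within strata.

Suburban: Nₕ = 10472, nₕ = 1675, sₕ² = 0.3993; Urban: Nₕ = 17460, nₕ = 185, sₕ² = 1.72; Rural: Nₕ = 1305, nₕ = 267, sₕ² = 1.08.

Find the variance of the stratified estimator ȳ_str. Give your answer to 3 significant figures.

0.00331

Var(ȳ_str) = Σₕ Wₕ²(1 − fₕ)sₕ²/nₕ with Wₕ = Nₕ/N, N = 29237.
Suburban: Wₕ = 0.35817628; term = 0.35817628²·(1 − 0.15995034)·0.3993/1675 = 2.5691124 × 10^-5.
Urban: Wₕ = 0.59718849; term = 0.59718849²·(1 − 0.01059565)·1.72/185 = 0.0032806009.
Rural: Wₕ = 0.04463522; term = 0.04463522²·(1 − 0.20459770)·1.08/267 = 6.4099515 × 10^-6.
Sum = 0.003312702.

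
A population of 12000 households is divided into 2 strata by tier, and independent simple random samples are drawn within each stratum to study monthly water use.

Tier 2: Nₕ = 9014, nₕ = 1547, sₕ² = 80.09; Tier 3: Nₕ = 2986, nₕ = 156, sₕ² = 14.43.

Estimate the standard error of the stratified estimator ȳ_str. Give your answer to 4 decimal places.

0.1721

Var(ȳ_str) = Σₕ Wₕ²(1 − fₕ)sₕ²/nₕ with Wₕ = Nₕ/N, N = 12000.
Tier 2: Wₕ = 0.75116667; term = 0.75116667²·(1 − 0.17162192)·80.09/1547 = 0.024198542.
Tier 3: Wₕ = 0.24883333; term = 0.24883333²·(1 − 0.05224380)·14.43/156 = 0.0054281955.
Sum = 0.029626738.
SE = √(0.029626738) = 0.1721.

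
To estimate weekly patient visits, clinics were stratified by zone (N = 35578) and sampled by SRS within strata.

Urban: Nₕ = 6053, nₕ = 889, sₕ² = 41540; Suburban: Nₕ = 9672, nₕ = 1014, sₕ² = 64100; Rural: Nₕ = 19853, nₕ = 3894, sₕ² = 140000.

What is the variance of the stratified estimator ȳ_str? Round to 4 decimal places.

14.3351

Var(ȳ_str) = Σₕ Wₕ²(1 − fₕ)sₕ²/nₕ with Wₕ = Nₕ/N, N = 35578.
Urban: Wₕ = 0.17013323; term = 0.17013323²·(1 − 0.14686932)·41540/889 = 1.1538745.
Suburban: Wₕ = 0.27185339; term = 0.27185339²·(1 − 0.10483871)·64100/1014 = 4.182066.
Rural: Wₕ = 0.55801338; term = 0.55801338²·(1 − 0.19614164)·140000/3894 = 8.9991366.
Sum = 14.335077.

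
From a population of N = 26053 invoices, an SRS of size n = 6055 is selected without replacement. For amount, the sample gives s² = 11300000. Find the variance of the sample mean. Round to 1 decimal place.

1432.5

Under SRS without replacement, Var(ȳ) = (1 − f)·s²/n with f = n/N = 6055/26053 = 0.23241085.
Var(ȳ) = (1 − 0.23241085)·11300000/6055 = 0.76758915·1866.2263 = 1432.495.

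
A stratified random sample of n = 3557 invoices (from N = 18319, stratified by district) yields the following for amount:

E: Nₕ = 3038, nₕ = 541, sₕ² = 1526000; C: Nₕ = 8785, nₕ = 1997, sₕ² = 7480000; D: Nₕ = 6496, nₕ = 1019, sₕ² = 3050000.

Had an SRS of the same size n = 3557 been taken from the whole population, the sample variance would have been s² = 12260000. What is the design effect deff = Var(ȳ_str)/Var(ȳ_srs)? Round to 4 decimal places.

Var(ȳ_str) = Σ Wₕ²(1−fₕ)sₕ²/nₕ with Wₕ = Nₕ/18319:
  E: (3038/18319)²·(1−541/3038)·1526000/541 = 63.761725
  C: (8785/18319)²·(1−1997/8785)·7480000/1997 = 665.58512
  D: (6496/18319)²·(1−1019/6496)·3050000/1019 = 317.32982
  → Var(ȳ_str) = 1046.6767.
Var(ȳ_srs) = (1 − 3557/18319)·12260000/3557 = 2777.4743.
deff = 1046.6767 / 2777.4743 = 0.3768.

0.3768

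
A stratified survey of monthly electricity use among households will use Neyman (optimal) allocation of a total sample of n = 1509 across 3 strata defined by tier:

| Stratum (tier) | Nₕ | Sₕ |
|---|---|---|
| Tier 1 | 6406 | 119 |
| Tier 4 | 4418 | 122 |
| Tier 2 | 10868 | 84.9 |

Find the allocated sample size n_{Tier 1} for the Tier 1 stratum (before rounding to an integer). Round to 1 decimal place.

517.2

Neyman allocation: nₕ = n·NₕSₕ / Σⱼ NⱼSⱼ.
Σ NⱼSⱼ = 6406·119 + 4418·122 + 10868·84.9 = 2.2240032 × 10^6.
n_{Tier 1} = 1509·6406·119 / (2.2240032 × 10^6) = 517.2.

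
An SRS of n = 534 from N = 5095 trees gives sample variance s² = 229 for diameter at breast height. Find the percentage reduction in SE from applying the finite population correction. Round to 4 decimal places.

5.3854

f = n/N = 534/5095 = 0.10480864.
SE_no-fpc = √(s²/n) = 0.65485796; SE_fpc = √((1−f)s²/n) = 0.61959093.
Ratio = √(1−f) = 0.94614553. Reduction = 100·(1 − 0.94614553) = 5.3854%.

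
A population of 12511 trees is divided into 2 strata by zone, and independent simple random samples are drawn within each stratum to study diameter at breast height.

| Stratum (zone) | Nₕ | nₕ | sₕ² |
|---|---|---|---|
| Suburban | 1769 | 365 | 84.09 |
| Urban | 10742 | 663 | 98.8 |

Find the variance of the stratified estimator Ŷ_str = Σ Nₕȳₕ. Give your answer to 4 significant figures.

Var(Ŷ_str) = Σₕ Nₕ²(1 − fₕ)sₕ²/nₕ.
Suburban: 1769²·(1 − 365/1769)·84.09/365 = 572198.12.
Urban: 10742²·(1 − 663/10742)·98.8/663 = 1.6134147 × 10^7.
Sum = 1.6706345 × 10^7.

1.671 × 10^7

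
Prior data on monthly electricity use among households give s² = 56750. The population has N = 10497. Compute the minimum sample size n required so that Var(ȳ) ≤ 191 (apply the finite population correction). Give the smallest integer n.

289

Without fpc, n₀ = s²/D = 56750/191 = 297.1204.
With fpc, (1 − n/N)·s²/n ≤ D requires n ≥ n₀/(1 + n₀/N) = 297.1204/(1 + 297.1204/10497) = 288.9418.
Rounding up, n = 289.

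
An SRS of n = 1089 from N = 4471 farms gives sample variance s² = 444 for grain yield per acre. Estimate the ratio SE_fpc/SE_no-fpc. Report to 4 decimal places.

f = n/N = 1089/4471 = 0.24356967.
SE_no-fpc = √(s²/n) = 0.63852447; SE_fpc = √((1−f)s²/n) = 0.55534391.
Ratio = √(1−f) = 0.86973003.

0.8697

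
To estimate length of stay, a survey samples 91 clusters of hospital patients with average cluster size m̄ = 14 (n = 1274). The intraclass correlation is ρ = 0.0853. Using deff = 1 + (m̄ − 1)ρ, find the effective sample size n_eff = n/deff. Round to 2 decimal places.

604.11

deff = 1 + (14 − 1)·0.0853 = 1 + 1.1089 = 2.1089.
n_eff = 1274 / 2.1089 = 604.11.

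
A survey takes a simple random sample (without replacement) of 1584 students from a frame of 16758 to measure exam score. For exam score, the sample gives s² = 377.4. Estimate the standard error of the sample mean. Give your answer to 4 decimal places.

0.4645

Under SRS without replacement, Var(ȳ) = (1 − f)·s²/n with f = n/N = 1584/16758 = 0.09452202.
Var(ȳ) = (1 − 0.09452202)·377.4/1584 = 0.90547798·0.23825758 = 0.21573699.
SE(ȳ) = √(0.21573699) = 0.4645.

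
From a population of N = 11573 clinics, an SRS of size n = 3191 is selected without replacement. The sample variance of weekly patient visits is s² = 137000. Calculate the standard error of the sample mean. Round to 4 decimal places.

5.5763

Under SRS without replacement, Var(ȳ) = (1 − f)·s²/n with f = n/N = 3191/11573 = 0.27572799.
Var(ȳ) = (1 − 0.27572799)·137000/3191 = 0.72427201·42.93325 = 31.095351.
SE(ȳ) = √(31.095351) = 5.5763.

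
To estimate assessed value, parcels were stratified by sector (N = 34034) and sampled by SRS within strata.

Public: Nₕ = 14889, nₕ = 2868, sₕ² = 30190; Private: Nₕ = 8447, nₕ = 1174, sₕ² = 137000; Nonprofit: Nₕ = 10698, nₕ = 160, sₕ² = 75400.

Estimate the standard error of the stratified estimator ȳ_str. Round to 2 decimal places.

Var(ȳ_str) = Σₕ Wₕ²(1 − fₕ)sₕ²/nₕ with Wₕ = Nₕ/N, N = 34034.
Public: Wₕ = 0.43747429; term = 0.43747429²·(1 − 0.19262543)·30190/2868 = 1.6265376.
Private: Wₕ = 0.24819298; term = 0.24819298²·(1 − 0.13898425)·137000/1174 = 6.1893147.
Nonprofit: Wₕ = 0.31433273; term = 0.31433273²·(1 − 0.01495607)·75400/160 = 45.865503.
Sum = 53.681355.
SE = √(53.681355) = 7.33.

7.33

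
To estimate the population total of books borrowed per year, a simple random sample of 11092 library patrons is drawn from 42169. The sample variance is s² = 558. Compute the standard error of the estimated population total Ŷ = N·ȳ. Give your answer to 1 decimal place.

8119.5

Var(Ŷ) = N²·Var(ȳ) = N²·(1 − n/N)·s²/n.
f = 11092/42169 = 0.26303683; Var(ȳ) = 0.73696317·558/11092 = 0.037074058.
Var(Ŷ) = 42169² · 0.037074058 = 6.5926001 × 10^7.
SE(Ŷ) = √(6.5926001 × 10^7) = 8119.5.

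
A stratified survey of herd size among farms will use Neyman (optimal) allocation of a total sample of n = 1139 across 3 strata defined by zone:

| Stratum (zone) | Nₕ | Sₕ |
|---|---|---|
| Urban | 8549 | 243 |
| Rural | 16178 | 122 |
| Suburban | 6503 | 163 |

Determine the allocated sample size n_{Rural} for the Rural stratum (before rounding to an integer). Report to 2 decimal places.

Neyman allocation: nₕ = n·NₕSₕ / Σⱼ NⱼSⱼ.
Σ NⱼSⱼ = 8549·243 + 16178·122 + 6503·163 = 5.111112 × 10^6.
n_{Rural} = 1139·16178·122 / (5.111112 × 10^6) = 439.84.

439.84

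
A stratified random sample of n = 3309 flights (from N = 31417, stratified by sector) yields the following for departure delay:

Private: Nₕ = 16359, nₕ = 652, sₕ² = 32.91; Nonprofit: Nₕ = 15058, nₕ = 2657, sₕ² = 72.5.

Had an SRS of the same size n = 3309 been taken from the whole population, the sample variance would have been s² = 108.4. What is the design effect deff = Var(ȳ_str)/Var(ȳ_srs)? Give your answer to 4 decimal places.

0.6245

Var(ȳ_str) = Σ Wₕ²(1−fₕ)sₕ²/nₕ with Wₕ = Nₕ/31417:
  Private: (16359/31417)²·(1−652/16359)·32.91/652 = 0.013140166
  Nonprofit: (15058/31417)²·(1−2657/15058)·72.5/2657 = 0.0051622737
  → Var(ȳ_str) = 0.01830244.
Var(ȳ_srs) = (1 − 3309/31417)·108.4/3309 = 0.02930878.
deff = 0.01830244 / 0.02930878 = 0.6245.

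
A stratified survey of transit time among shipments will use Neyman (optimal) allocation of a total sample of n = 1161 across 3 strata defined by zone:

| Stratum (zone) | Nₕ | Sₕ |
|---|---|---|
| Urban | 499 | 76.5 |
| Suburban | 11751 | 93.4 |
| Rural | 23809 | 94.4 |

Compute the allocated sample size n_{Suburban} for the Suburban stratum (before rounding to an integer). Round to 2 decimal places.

Neyman allocation: nₕ = n·NₕSₕ / Σⱼ NⱼSⱼ.
Σ NⱼSⱼ = 499·76.5 + 11751·93.4 + 23809·94.4 = 3.3832865 × 10^6.
n_{Suburban} = 1161·11751·93.4 / (3.3832865 × 10^6) = 376.63.

376.63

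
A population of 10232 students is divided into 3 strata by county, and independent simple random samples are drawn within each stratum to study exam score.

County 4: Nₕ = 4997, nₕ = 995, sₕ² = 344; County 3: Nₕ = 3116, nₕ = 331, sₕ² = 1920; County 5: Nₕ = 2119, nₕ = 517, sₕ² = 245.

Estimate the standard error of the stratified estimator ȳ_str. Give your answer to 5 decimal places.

Var(ȳ_str) = Σₕ Wₕ²(1 − fₕ)sₕ²/nₕ with Wₕ = Nₕ/N, N = 10232.
County 4: Wₕ = 0.48836982; term = 0.48836982²·(1 − 0.19911947)·344/995 = 0.066039037.
County 3: Wₕ = 0.30453479; term = 0.30453479²·(1 − 0.10622593)·1920/331 = 0.48081147.
County 5: Wₕ = 0.20709539; term = 0.20709539²·(1 − 0.24398301)·245/517 = 0.015365544.
Sum = 0.56221605.
SE = √(0.56221605) = 0.74981.

0.74981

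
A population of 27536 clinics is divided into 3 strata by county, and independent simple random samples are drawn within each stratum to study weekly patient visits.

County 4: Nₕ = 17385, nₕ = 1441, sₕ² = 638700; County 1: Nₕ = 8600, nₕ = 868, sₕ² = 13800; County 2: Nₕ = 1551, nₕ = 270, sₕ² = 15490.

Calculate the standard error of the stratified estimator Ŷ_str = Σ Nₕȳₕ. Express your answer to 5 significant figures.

Var(Ŷ_str) = Σₕ Nₕ²(1 − fₕ)sₕ²/nₕ.
County 4: 17385²·(1 − 1441/17385)·638700/1441 = 1.2285842 × 10^11.
County 1: 8600²·(1 − 868/8600)·13800/868 = 1.0571818 × 10^9.
County 2: 1551²·(1 − 270/1551)·15490/270 = 1.1398523 × 10^8.
Sum = 1.2402959 × 10^11.
SE = √(1.2402959 × 10^11) = 352180.

352180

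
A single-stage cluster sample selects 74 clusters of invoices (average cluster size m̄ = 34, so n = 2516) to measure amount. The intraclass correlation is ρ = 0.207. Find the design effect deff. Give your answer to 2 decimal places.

deff = 1 + (34 − 1)·0.207 = 1 + 6.831 = 7.831.

7.83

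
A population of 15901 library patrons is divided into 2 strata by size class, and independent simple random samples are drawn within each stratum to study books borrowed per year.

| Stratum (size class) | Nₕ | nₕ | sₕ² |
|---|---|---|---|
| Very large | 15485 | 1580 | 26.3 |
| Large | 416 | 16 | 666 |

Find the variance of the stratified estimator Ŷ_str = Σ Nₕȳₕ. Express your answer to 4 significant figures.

1.051 × 10^7

Var(Ŷ_str) = Σₕ Nₕ²(1 − fₕ)sₕ²/nₕ.
Very large: 15485²·(1 − 1580/15485)·26.3/1580 = 3.5841062 × 10^6.
Large: 416²·(1 − 16/416)·666/16 = 6.9264 × 10^6.
Sum = 1.0510506 × 10^7.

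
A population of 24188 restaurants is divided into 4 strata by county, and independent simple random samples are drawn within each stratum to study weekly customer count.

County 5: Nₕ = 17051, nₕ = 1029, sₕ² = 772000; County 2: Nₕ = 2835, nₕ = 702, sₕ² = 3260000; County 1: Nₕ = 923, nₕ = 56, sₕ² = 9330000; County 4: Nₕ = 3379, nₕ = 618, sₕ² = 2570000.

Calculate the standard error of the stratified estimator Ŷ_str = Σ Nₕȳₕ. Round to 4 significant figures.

Var(Ŷ_str) = Σₕ Nₕ²(1 − fₕ)sₕ²/nₕ.
County 5: 17051²·(1 − 1029/17051)·772000/1029 = 2.0495971 × 10^11.
County 2: 2835²·(1 − 702/2835)·3260000/702 = 2.8081765 × 10^10.
County 1: 923²·(1 − 56/923)·9330000/56 = 1.3332587 × 10^11.
County 4: 3379²·(1 − 618/3379)·2570000/618 = 3.8797098 × 10^10.
Sum = 4.0516444 × 10^11.
SE = √(4.0516444 × 10^11) = 636500.

636500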